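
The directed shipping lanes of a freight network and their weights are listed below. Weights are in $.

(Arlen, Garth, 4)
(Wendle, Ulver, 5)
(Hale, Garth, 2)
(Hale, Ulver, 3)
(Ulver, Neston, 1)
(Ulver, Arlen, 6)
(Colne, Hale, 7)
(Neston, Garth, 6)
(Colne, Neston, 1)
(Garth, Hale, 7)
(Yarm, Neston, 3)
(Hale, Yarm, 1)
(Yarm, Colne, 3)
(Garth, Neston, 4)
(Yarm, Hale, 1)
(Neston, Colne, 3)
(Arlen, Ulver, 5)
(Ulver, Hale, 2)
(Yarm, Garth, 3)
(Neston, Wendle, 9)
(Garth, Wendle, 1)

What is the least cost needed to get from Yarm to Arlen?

$10

Compare a few routes:
Yarm–Hale–Ulver–Arlen: 1+3+6 = 10
Yarm–Hale–Garth–Wendle–Ulver–Arlen: 1+2+1+5+6 = 15
The minimum is $10 via Yarm–Hale–Ulver–Arlen.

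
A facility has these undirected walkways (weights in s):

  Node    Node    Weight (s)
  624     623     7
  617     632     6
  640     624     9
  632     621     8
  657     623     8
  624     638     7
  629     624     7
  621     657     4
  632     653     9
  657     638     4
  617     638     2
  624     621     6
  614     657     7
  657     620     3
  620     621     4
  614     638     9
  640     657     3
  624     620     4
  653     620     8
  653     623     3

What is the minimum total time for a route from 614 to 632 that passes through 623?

27 s

Shortest 614→623: 614 → 657 → 623 = 15
Shortest 623→632: 623 → 653 → 632 = 12
Total via 623: 15 + 12 = 27 s.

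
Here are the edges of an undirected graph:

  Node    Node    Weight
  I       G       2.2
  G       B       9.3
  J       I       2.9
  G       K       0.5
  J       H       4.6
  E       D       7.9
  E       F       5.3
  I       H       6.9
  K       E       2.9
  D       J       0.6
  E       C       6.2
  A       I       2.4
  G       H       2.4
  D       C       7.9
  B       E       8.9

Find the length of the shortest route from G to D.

Enumerating some paths:
G - I - J - D: 2.2+2.9+0.6 = 5.7
G - H - J - D: 2.4+4.6+0.6 = 7.6
Cheapest is G - I - J - D at 5.7.

5.7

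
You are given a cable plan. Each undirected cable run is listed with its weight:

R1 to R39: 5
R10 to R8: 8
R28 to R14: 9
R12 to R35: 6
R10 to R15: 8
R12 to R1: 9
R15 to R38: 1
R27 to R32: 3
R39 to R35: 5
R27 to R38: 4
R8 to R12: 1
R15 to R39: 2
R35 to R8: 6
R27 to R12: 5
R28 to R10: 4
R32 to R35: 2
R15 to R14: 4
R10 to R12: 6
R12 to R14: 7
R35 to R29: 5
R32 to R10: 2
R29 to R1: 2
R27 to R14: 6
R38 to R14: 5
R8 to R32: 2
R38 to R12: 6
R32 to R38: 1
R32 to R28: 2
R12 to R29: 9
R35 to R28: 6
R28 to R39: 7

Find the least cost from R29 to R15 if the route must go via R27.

15

Shortest R29→R27: R29 → R35 → R32 → R27 = 10
Shortest R27→R15: R27 → R38 → R15 = 5
Total via R27: 10 + 5 = 15.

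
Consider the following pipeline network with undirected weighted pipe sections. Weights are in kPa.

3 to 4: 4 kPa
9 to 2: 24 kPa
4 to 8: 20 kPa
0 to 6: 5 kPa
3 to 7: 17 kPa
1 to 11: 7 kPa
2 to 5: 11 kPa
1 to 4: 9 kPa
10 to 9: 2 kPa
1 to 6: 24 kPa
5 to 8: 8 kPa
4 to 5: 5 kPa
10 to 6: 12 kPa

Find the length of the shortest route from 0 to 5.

43 kPa

Running Dijkstra from 0:
0: 0
6: 5  (via 0)
10: 17  (via 6)
9: 19  (via 10)
1: 29  (via 6)
11: 36  (via 1)
4: 38  (via 1)
3: 42  (via 4)
2: 43  (via 9)
5: 43  (via 4)
Shortest route: 0–6–1–4–5 = 43 kPa.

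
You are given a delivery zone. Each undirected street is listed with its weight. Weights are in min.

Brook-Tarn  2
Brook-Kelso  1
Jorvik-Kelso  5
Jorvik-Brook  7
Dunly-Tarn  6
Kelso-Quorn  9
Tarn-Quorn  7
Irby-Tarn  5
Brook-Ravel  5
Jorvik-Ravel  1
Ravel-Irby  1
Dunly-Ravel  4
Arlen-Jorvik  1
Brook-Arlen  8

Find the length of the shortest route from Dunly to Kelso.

Settle nodes by increasing distance from Dunly:
Dunly: 0
Ravel: 4  (via Dunly)
Jorvik: 5  (via Ravel)
Irby: 5  (via Ravel)
Arlen: 6  (via Jorvik)
Tarn: 6  (via Dunly)
Brook: 8  (via Tarn)
Kelso: 9  (via Brook)
Shortest route: Dunly–Tarn–Brook–Kelso = 9 min.

9 min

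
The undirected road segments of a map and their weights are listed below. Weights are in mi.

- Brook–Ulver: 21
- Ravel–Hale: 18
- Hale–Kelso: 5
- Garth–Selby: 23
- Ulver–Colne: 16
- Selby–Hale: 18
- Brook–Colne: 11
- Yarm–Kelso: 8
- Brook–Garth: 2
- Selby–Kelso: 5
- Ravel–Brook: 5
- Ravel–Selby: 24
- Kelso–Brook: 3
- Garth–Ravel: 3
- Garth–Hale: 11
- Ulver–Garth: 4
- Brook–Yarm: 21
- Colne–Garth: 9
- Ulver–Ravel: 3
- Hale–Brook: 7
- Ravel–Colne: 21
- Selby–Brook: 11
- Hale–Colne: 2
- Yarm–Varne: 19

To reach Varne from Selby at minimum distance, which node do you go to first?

Candidate routes:
Selby–Kelso–Yarm–Varne: 5+8+19 = 32
Selby–Kelso–Brook–Yarm–Varne: 5+3+21+19 = 48
Selby–Hale–Kelso–Yarm–Varne: 18+5+8+19 = 50
Selby–Brook–Kelso–Yarm–Varne: 11+3+8+19 = 41
The minimum is 32 mi via Selby–Kelso–Yarm–Varne.
So from Selby the first move is to Kelso.

Kelso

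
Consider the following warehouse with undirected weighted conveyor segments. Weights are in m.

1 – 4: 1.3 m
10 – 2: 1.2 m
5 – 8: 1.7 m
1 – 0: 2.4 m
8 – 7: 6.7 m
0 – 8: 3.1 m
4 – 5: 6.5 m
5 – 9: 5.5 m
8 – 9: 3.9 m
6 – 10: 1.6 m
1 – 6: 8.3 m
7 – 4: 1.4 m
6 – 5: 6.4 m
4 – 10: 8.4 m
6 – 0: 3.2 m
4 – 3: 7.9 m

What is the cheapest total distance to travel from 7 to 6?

8.3 m

Candidate routes:
7 → 4 → 1 → 6: 1.4+1.3+8.3 = 11
7 → 4 → 10 → 6: 1.4+8.4+1.6 = 11.4
7 → 4 → 1 → 0 → 6: 1.4+1.3+2.4+3.2 = 8.3
The minimum is 8.3 m via 7 → 4 → 1 → 0 → 6.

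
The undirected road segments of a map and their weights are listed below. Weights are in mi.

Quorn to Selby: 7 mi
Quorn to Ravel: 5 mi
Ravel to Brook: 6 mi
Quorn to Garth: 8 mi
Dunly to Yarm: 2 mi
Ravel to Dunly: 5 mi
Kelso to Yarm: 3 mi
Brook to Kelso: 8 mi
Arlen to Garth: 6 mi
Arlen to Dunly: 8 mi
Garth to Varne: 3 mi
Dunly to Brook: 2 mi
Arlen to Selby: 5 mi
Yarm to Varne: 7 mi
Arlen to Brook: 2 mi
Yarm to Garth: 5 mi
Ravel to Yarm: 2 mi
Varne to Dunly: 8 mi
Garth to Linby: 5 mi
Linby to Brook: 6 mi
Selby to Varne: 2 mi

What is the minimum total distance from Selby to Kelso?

Compare a few routes:
Selby - Varne - Garth - Yarm - Kelso: 2+3+5+3 = 13
Selby - Varne - Yarm - Kelso: 2+7+3 = 12
Selby - Arlen - Brook - Dunly - Yarm - Kelso: 5+2+2+2+3 = 14
Selby - Varne - Dunly - Yarm - Kelso: 2+8+2+3 = 15
The minimum is 12 mi via Selby - Varne - Yarm - Kelso.

12 mi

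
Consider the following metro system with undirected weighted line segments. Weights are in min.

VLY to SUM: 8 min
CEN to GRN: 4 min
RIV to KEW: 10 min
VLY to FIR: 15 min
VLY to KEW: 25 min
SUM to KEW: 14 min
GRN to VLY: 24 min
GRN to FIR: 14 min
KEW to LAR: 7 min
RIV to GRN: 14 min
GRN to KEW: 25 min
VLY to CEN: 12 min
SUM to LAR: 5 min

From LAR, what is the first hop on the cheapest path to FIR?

SUM

Enumerating some paths:
LAR - KEW - SUM - VLY - FIR: 7+14+8+15 = 44
LAR - SUM - VLY - CEN - GRN - FIR: 5+8+12+4+14 = 43
LAR - SUM - VLY - FIR: 5+8+15 = 28
Cheapest is LAR - SUM - VLY - FIR at 28 min.
So from LAR the first move is to SUM.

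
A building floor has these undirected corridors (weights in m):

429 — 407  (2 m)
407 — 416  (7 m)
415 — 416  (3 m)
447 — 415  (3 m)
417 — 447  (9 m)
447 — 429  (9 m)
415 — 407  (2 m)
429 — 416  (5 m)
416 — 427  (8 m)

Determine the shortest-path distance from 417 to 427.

23 m

Running Dijkstra from 417:
417: 0
447: 9  (via 417)
415: 12  (via 447)
407: 14  (via 415)
416: 15  (via 415)
429: 16  (via 407)
427: 23  (via 416)
Shortest route: 417 → 447 → 415 → 416 → 427 = 23 m.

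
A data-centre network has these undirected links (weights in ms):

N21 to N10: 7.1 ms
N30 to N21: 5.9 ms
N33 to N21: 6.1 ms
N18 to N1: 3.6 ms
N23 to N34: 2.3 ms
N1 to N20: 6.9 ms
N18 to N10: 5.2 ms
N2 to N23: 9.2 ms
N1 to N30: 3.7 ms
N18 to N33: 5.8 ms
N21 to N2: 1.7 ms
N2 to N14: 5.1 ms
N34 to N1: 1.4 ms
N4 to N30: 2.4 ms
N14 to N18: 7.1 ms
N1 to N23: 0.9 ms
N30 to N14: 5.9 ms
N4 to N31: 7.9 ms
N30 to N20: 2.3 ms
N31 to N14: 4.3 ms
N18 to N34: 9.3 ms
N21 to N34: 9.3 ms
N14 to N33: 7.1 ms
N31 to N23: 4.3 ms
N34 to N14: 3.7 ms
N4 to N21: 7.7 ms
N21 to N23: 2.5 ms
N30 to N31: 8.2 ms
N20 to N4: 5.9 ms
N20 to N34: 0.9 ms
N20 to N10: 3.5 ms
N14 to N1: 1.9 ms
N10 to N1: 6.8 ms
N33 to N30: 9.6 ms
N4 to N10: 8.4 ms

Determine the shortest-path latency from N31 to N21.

6.8 ms

Running Dijkstra from N31:
N31: 0
N14: 4.3  (via N31)
N23: 4.3  (via N31)
N1: 5.2  (via N23)
N34: 6.6  (via N23)
N21: 6.8  (via N23)
Shortest route: N31 → N23 → N21 = 6.8 ms.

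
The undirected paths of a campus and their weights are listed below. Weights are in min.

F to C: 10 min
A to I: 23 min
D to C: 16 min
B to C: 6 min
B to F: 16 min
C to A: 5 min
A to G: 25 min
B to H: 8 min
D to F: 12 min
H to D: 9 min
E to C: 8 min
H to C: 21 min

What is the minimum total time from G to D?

Candidate routes:
G → A → C → F → D: 25+5+10+12 = 52
G → A → C → D: 25+5+16 = 46
The minimum is 46 min via G → A → C → D.

46 min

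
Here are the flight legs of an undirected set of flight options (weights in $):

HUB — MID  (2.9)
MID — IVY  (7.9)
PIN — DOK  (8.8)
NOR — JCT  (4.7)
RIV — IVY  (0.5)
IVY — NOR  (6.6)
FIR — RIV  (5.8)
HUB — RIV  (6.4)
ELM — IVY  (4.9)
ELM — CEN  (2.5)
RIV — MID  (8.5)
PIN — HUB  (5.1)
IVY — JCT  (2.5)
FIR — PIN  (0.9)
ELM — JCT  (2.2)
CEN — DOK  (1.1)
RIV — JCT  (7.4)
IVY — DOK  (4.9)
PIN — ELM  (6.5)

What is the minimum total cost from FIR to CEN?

$9.9

Settle nodes by increasing distance from FIR:
FIR: 0
PIN: 0.9  (via FIR)
RIV: 5.8  (via FIR)
HUB: 6  (via PIN)
IVY: 6.3  (via RIV)
ELM: 7.4  (via PIN)
JCT: 8.8  (via IVY)
MID: 8.9  (via HUB)
DOK: 9.7  (via PIN)
CEN: 9.9  (via ELM)
Shortest route: FIR–PIN–ELM–CEN = $9.9.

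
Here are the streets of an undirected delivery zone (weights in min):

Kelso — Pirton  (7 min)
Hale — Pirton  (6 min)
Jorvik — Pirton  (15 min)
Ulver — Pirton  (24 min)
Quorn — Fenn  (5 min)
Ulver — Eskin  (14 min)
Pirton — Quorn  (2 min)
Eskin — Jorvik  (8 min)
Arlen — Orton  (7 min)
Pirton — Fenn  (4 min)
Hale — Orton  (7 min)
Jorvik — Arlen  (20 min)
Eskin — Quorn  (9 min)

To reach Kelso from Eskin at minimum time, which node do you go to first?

Candidate routes:
Eskin - Jorvik - Pirton - Kelso: 8+15+7 = 30
Eskin - Quorn - Fenn - Pirton - Kelso: 9+5+4+7 = 25
Eskin - Ulver - Pirton - Kelso: 14+24+7 = 45
Eskin - Quorn - Pirton - Kelso: 9+2+7 = 18
Cheapest is Eskin - Quorn - Pirton - Kelso at 18 min.
So from Eskin the first move is to Quorn.

Quorn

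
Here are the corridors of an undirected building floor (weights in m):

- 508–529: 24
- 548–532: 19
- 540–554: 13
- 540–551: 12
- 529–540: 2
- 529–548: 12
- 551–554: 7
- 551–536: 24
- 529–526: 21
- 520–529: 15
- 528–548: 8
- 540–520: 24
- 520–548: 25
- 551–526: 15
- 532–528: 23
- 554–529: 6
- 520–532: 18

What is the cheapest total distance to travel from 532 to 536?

68 m

Candidate routes:
532–548–529–554–551–536: 19+12+6+7+24 = 68
532–548–529–540–551–536: 19+12+2+12+24 = 69
532–520–529–554–551–536: 18+15+6+7+24 = 70
The minimum is 68 m via 532–548–529–554–551–536.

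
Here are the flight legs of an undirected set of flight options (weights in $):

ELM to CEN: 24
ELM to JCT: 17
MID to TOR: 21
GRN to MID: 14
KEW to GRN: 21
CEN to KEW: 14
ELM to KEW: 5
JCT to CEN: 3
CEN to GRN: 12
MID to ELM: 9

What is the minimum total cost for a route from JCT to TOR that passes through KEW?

Shortest JCT→KEW: JCT–CEN–KEW = 17
Shortest KEW→TOR: KEW–ELM–MID–TOR = 35
Total via KEW: 17 + 35 = $52.

$52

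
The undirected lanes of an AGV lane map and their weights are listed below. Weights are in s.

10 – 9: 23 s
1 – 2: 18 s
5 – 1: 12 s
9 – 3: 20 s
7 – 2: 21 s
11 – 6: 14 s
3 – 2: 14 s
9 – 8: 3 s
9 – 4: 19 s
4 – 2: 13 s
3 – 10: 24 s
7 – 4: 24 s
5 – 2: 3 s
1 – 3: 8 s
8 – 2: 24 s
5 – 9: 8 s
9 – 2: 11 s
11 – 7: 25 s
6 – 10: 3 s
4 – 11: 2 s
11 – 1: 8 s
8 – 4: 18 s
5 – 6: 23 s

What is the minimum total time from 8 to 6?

Candidate routes:
8 - 9 - 10 - 6: 3+23+3 = 29
8 - 9 - 5 - 6: 3+8+23 = 34
8 - 4 - 11 - 6: 18+2+14 = 34
8 - 9 - 4 - 11 - 6: 3+19+2+14 = 38
Cheapest is 8 - 9 - 10 - 6 at 29 s.

29 s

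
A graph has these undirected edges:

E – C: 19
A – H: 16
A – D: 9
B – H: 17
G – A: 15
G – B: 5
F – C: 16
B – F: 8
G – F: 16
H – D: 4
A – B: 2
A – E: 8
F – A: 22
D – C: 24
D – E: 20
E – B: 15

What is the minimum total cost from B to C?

Enumerating some paths:
B–F–C: 8+16 = 24
B–E–C: 15+19 = 34
B–A–D–C: 2+9+24 = 35
B–A–E–C: 2+8+19 = 29
The minimum is 24 via B–F–C.

24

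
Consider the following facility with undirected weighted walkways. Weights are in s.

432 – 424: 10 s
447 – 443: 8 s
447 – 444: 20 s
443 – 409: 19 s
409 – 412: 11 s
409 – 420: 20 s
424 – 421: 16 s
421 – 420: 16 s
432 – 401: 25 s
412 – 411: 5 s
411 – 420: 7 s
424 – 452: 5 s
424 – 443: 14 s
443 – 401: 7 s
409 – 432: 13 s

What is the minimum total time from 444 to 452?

47 s

Settle nodes by increasing distance from 444:
444: 0
447: 20  (via 444)
443: 28  (via 447)
401: 35  (via 443)
424: 42  (via 443)
452: 47  (via 424)
Shortest route: 444 → 447 → 443 → 424 → 452 = 47 s.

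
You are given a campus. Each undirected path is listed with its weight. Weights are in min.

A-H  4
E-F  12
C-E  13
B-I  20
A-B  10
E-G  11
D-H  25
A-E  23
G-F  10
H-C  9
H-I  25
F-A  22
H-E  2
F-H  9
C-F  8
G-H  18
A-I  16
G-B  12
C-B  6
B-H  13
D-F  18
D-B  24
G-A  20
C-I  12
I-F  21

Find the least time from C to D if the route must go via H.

Best C to H: C → H costing 9
Best H to D: H → D costing 25
Total via H: 9 + 25 = 34 min.

34 min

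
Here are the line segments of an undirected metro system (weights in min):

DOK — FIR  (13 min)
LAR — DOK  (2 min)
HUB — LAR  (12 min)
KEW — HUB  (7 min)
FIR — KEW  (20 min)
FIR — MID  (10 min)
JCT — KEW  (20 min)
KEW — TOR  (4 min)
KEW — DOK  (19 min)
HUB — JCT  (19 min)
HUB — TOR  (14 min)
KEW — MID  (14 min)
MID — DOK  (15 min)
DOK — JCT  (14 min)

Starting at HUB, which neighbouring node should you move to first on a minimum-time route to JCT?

Compare a few routes:
HUB → KEW → JCT: 7+20 = 27
HUB → TOR → KEW → JCT: 14+4+20 = 38
HUB → LAR → DOK → JCT: 12+2+14 = 28
HUB → JCT: 19 = 19
The minimum is 19 min via HUB → JCT.
So from HUB the first move is to JCT.

JCT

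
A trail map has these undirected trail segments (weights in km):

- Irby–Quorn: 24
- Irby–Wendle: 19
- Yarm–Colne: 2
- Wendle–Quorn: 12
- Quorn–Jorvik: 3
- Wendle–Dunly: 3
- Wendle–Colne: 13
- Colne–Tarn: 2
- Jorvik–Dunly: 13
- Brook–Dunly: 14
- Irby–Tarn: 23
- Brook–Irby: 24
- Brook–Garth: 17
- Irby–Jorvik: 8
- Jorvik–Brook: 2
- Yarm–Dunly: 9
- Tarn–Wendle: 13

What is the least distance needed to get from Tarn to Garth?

44 km

Enumerating some paths:
Tarn–Colne–Yarm–Dunly–Jorvik–Brook–Garth: 2+2+9+13+2+17 = 45
Tarn–Wendle–Quorn–Jorvik–Brook–Garth: 13+12+3+2+17 = 47
Tarn–Colne–Yarm–Dunly–Brook–Garth: 2+2+9+14+17 = 44
The minimum is 44 km via Tarn–Colne–Yarm–Dunly–Brook–Garth.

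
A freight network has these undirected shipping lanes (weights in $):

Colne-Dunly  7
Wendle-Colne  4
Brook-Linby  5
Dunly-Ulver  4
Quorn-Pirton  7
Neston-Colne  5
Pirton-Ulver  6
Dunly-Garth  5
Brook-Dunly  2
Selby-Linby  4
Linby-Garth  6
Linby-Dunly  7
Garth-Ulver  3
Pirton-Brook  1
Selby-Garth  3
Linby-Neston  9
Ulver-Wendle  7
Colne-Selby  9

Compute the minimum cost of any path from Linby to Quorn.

$13

Settle nodes by increasing distance from Linby:
Linby: 0
Selby: 4  (via Linby)
Brook: 5  (via Linby)
Garth: 6  (via Linby)
Pirton: 6  (via Brook)
Dunly: 7  (via Linby)
Neston: 9  (via Linby)
Ulver: 9  (via Garth)
Quorn: 13  (via Pirton)
Shortest route: Linby–Brook–Pirton–Quorn = $13.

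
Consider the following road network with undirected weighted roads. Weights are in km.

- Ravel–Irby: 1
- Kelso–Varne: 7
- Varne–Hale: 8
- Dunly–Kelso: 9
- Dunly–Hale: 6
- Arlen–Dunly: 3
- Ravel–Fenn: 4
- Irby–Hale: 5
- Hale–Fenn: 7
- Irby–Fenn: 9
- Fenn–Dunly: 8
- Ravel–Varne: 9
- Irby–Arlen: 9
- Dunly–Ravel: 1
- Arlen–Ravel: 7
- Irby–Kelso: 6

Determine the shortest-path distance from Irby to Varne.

10 km

Enumerating some paths:
Irby → Ravel → Varne: 1+9 = 10
Irby → Hale → Varne: 5+8 = 13
The minimum is 10 km via Irby → Ravel → Varne.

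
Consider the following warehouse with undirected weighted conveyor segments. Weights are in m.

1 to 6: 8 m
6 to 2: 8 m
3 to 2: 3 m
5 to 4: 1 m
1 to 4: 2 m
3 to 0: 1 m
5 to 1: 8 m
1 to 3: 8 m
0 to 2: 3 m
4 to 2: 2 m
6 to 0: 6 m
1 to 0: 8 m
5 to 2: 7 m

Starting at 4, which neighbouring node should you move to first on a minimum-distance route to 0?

2

Compare a few routes:
4–2–0: 2+3 = 5
4–2–3–0: 2+3+1 = 6
Cheapest is 4–2–0 at 5 m.
So from 4 the first move is to 2.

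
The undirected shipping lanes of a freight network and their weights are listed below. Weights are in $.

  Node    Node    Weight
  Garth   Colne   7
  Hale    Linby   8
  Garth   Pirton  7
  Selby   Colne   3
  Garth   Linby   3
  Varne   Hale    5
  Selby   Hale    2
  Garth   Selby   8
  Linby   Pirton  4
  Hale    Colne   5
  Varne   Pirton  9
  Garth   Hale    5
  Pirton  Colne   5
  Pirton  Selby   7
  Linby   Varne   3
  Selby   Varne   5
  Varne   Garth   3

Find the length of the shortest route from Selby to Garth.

$7

Candidate routes:
Selby–Garth: 8 = 8
Selby–Hale–Garth: 2+5 = 7
Cheapest is Selby–Hale–Garth at $7.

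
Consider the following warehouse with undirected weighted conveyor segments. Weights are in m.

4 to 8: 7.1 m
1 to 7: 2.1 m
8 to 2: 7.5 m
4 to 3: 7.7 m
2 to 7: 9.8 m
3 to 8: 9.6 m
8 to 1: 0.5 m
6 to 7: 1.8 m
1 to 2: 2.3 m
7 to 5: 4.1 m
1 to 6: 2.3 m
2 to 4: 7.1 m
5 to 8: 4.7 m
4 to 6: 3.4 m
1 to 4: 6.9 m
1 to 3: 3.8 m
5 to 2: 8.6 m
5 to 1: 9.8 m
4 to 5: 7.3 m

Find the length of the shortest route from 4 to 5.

7.3 m

Enumerating some paths:
4–5: 7.3 = 7.3
4–6–7–5: 3.4+1.8+4.1 = 9.3
Cheapest is 4–5 at 7.3 m.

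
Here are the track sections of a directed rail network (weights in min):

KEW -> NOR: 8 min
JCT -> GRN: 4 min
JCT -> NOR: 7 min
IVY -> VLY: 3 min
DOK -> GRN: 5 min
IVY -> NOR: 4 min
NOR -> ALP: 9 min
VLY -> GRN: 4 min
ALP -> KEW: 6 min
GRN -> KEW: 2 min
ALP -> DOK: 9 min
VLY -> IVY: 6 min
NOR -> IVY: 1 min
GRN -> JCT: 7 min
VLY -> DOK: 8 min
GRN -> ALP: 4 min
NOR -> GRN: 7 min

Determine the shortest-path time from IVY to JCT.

14 min

Candidate routes:
IVY → VLY → DOK → GRN → JCT: 3+8+5+7 = 23
IVY → VLY → GRN → JCT: 3+4+7 = 14
IVY → NOR → GRN → JCT: 4+7+7 = 18
IVY → NOR → ALP → DOK → GRN → JCT: 4+9+9+5+7 = 34
The minimum is 14 min via IVY → VLY → GRN → JCT.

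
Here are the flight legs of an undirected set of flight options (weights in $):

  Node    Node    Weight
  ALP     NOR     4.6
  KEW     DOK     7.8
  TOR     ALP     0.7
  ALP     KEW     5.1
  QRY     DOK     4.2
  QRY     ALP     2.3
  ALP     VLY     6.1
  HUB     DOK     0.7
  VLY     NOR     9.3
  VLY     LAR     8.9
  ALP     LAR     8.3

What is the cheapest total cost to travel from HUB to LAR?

$15.5

Candidate routes:
HUB–DOK–QRY–ALP–LAR: 0.7+4.2+2.3+8.3 = 15.5
HUB–DOK–KEW–ALP–VLY–LAR: 0.7+7.8+5.1+6.1+8.9 = 28.6
HUB–DOK–KEW–ALP–LAR: 0.7+7.8+5.1+8.3 = 21.9
HUB–DOK–QRY–ALP–VLY–LAR: 0.7+4.2+2.3+6.1+8.9 = 22.2
Cheapest is HUB–DOK–QRY–ALP–LAR at $15.5.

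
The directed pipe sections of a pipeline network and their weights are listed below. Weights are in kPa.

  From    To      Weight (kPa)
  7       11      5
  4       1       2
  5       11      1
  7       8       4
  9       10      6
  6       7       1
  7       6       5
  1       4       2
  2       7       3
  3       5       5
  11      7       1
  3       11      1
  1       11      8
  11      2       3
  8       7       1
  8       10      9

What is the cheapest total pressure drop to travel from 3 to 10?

Candidate routes:
3 - 11 - 7 - 8 - 10: 1+1+4+9 = 15
3 - 5 - 11 - 7 - 8 - 10: 5+1+1+4+9 = 20
3 - 11 - 2 - 7 - 8 - 10: 1+3+3+4+9 = 20
Cheapest is 3 - 11 - 7 - 8 - 10 at 15 kPa.

15 kPa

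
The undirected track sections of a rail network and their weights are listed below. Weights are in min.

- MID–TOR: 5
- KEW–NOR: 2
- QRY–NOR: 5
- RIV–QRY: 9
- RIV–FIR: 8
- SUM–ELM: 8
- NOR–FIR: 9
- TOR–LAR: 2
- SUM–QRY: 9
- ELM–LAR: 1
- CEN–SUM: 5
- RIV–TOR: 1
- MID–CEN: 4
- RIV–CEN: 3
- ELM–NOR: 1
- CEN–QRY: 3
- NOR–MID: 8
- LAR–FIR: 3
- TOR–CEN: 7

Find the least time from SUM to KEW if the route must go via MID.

Shortest SUM→MID: SUM → CEN → MID = 9
Shortest MID→KEW: MID → NOR → KEW = 10
Total via MID: 9 + 10 = 19 min.

19 min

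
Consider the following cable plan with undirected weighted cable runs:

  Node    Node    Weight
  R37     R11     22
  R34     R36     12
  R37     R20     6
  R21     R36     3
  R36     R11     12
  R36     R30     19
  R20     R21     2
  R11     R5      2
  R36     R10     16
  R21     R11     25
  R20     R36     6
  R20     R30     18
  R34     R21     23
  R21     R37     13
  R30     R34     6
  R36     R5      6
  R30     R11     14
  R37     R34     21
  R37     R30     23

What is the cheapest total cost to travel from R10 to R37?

27

Shortest distances from R10:
R10: 0
R36: 16  (via R10)
R21: 19  (via R36)
R20: 21  (via R21)
R5: 22  (via R36)
R11: 24  (via R5)
R37: 27  (via R20)
Shortest route: R10 → R36 → R21 → R20 → R37 = 27.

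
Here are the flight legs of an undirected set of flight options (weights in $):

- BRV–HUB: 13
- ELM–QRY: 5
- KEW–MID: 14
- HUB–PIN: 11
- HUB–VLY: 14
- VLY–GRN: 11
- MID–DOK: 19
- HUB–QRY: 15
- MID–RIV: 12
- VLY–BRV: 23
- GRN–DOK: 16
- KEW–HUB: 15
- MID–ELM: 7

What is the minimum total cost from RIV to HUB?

Enumerating some paths:
RIV → MID → ELM → QRY → HUB: 12+7+5+15 = 39
RIV → MID → KEW → HUB: 12+14+15 = 41
The minimum is $39 via RIV → MID → ELM → QRY → HUB.

$39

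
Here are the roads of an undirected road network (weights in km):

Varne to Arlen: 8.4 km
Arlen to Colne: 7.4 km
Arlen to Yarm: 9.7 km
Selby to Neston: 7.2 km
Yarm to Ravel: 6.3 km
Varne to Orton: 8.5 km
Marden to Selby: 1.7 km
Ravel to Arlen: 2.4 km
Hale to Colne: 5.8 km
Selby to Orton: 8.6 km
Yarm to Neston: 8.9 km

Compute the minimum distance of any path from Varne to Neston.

24.3 km

Candidate routes:
Varne–Orton–Selby–Neston: 8.5+8.6+7.2 = 24.3
Varne–Arlen–Yarm–Neston: 8.4+9.7+8.9 = 27
Varne–Arlen–Ravel–Yarm–Neston: 8.4+2.4+6.3+8.9 = 26
Cheapest is Varne–Orton–Selby–Neston at 24.3 km.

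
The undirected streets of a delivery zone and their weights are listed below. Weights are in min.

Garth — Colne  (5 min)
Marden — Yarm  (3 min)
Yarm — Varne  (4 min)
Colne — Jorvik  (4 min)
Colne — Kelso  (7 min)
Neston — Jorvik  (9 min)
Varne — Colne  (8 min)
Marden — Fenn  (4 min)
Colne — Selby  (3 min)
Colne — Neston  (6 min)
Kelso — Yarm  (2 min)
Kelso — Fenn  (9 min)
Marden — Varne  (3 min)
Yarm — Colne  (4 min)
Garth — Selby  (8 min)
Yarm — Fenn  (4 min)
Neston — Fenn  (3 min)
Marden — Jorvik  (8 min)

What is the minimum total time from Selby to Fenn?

11 min

Compare a few routes:
Selby → Colne → Yarm → Fenn: 3+4+4 = 11
Selby → Colne → Neston → Fenn: 3+6+3 = 12
The minimum is 11 min via Selby → Colne → Yarm → Fenn.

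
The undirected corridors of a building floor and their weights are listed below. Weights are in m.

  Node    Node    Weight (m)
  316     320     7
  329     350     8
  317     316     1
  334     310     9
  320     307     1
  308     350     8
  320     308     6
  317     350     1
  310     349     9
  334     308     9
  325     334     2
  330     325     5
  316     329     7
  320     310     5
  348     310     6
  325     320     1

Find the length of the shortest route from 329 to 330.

Running Dijkstra from 329:
329: 0
316: 7  (via 329)
317: 8  (via 316)
350: 8  (via 329)
320: 14  (via 316)
307: 15  (via 320)
325: 15  (via 320)
308: 16  (via 350)
334: 17  (via 325)
310: 19  (via 320)
330: 20  (via 325)
Shortest route: 329 → 316 → 320 → 325 → 330 = 20 m.

20 m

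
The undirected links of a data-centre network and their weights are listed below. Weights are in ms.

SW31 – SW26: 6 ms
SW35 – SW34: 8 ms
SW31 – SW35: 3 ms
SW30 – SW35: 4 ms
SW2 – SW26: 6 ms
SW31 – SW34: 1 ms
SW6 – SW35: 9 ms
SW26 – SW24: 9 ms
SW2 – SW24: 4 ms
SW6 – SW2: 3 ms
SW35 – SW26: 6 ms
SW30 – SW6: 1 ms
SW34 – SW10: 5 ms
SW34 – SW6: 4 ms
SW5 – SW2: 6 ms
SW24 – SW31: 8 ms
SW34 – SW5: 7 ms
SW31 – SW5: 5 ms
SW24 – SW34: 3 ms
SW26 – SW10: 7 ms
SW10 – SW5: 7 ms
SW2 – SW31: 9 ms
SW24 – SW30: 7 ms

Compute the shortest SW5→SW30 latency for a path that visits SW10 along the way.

17 ms

Best SW5 to SW10: SW5–SW10 costing 7
Best SW10 to SW30: SW10–SW34–SW6–SW30 costing 10
Total via SW10: 7 + 10 = 17 ms.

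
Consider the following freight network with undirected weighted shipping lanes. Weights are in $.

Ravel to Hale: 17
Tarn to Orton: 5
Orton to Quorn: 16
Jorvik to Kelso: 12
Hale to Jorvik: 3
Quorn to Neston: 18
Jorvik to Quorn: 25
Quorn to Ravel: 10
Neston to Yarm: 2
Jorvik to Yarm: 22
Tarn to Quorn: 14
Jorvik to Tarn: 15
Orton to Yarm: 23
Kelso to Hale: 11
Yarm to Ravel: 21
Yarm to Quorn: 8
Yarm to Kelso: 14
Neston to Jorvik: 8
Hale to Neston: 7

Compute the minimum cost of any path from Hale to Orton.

Candidate routes:
Hale → Jorvik → Tarn → Orton: 3+15+5 = 23
Hale → Neston → Yarm → Orton: 7+2+23 = 32
The minimum is $23 via Hale → Jorvik → Tarn → Orton.

$23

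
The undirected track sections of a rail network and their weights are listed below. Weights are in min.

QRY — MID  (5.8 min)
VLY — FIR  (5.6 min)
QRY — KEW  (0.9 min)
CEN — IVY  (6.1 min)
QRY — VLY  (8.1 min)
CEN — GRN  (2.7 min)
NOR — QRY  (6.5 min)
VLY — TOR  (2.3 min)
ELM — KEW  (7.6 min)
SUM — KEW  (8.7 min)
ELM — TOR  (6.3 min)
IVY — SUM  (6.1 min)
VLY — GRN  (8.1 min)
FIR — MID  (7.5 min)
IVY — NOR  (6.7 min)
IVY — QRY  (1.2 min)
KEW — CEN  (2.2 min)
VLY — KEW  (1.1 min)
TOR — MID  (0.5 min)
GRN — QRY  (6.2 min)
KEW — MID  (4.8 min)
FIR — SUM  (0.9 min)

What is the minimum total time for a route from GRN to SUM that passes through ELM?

27.6 min

Shortest GRN→ELM: GRN → CEN → KEW → ELM = 12.5
Shortest ELM→SUM: ELM → TOR → VLY → FIR → SUM = 15.1
Total via ELM: 12.5 + 15.1 = 27.6 min.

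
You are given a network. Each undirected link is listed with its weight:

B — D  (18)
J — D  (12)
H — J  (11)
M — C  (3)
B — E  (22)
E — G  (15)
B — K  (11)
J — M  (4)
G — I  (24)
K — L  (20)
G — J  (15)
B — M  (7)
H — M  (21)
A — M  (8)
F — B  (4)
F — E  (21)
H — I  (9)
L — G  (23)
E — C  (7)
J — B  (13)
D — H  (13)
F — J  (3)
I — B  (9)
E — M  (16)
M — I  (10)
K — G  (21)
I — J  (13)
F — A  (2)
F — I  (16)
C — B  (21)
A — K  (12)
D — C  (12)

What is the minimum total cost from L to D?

Running Dijkstra from L:
L: 0
K: 20  (via L)
G: 23  (via L)
B: 31  (via K)
A: 32  (via K)
F: 34  (via A)
J: 37  (via F)
E: 38  (via G)
M: 38  (via B)
I: 40  (via B)
C: 41  (via M)
H: 48  (via J)
D: 49  (via B)
Shortest route: L → K → B → D = 49.

49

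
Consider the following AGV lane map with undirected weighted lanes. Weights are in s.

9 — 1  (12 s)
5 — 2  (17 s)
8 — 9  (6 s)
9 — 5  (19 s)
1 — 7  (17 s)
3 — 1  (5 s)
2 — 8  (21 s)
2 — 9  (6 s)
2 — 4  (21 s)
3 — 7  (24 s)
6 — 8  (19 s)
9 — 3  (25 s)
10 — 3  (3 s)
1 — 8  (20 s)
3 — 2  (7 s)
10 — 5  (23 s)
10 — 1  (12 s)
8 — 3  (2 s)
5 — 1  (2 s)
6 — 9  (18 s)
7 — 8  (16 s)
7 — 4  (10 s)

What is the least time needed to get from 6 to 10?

24 s

Compare a few routes:
6–9–1–3–10: 18+12+5+3 = 38
6–8–3–10: 19+2+3 = 24
6–9–8–3–10: 18+6+2+3 = 29
6–9–2–3–10: 18+6+7+3 = 34
The minimum is 24 s via 6–8–3–10.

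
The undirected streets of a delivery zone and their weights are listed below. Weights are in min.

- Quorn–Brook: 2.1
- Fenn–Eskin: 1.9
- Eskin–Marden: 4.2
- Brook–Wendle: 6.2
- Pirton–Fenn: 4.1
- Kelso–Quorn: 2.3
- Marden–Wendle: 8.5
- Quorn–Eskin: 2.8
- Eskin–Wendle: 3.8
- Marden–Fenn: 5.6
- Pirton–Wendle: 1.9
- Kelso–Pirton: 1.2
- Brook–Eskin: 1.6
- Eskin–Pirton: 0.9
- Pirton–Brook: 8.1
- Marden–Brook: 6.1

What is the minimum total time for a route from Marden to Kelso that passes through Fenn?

9.6 min

Best Marden to Fenn: Marden–Fenn costing 5.6
Best Fenn to Kelso: Fenn–Eskin–Pirton–Kelso costing 4
Total via Fenn: 5.6 + 4 = 9.6 min.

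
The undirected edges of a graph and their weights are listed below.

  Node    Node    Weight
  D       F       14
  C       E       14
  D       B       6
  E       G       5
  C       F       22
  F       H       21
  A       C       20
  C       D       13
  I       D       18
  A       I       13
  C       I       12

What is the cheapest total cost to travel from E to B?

33

Candidate routes:
E - C - I - D - B: 14+12+18+6 = 50
E - C - D - B: 14+13+6 = 33
The minimum is 33 via E - C - D - B.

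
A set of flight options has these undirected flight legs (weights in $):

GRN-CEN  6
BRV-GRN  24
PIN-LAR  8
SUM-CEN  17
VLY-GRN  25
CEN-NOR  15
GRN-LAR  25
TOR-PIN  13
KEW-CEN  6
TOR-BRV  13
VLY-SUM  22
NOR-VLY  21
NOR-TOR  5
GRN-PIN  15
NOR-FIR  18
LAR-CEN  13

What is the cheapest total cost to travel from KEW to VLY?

$37

Settle nodes by increasing distance from KEW:
KEW: 0
CEN: 6  (via KEW)
GRN: 12  (via CEN)
LAR: 19  (via CEN)
NOR: 21  (via CEN)
SUM: 23  (via CEN)
TOR: 26  (via NOR)
PIN: 27  (via GRN)
BRV: 36  (via GRN)
VLY: 37  (via GRN)
Shortest route: KEW–CEN–GRN–VLY = $37.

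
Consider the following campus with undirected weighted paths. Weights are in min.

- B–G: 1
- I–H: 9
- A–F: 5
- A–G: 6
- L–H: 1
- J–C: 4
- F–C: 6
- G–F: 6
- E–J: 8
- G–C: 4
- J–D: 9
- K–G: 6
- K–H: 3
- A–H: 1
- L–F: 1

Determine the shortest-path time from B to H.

8 min

Shortest distances from B:
B: 0
G: 1  (via B)
C: 5  (via G)
A: 7  (via G)
F: 7  (via G)
K: 7  (via G)
H: 8  (via A)
Shortest route: B → G → A → H = 8 min.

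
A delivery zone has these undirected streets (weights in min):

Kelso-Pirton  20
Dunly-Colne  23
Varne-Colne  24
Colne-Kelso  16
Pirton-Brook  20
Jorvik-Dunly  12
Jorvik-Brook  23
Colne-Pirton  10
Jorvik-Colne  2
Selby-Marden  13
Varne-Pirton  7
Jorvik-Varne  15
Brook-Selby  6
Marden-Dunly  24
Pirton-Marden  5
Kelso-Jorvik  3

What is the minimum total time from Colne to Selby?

Shortest distances from Colne:
Colne: 0
Jorvik: 2  (via Colne)
Kelso: 5  (via Jorvik)
Pirton: 10  (via Colne)
Dunly: 14  (via Jorvik)
Marden: 15  (via Pirton)
Varne: 17  (via Jorvik)
Brook: 25  (via Jorvik)
Selby: 28  (via Marden)
Shortest route: Colne–Pirton–Marden–Selby = 28 min.

28 min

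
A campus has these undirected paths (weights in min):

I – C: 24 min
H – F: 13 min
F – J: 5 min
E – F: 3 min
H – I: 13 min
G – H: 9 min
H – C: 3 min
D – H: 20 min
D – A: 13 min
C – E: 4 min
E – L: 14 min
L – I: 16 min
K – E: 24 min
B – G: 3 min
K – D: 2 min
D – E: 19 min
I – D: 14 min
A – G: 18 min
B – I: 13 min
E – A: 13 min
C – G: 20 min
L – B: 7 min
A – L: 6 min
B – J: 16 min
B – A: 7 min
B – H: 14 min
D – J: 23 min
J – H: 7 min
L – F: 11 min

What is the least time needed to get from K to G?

25 min

Enumerating some paths:
K - D - A - L - B - G: 2+13+6+7+3 = 31
K - D - A - B - G: 2+13+7+3 = 25
Cheapest is K - D - A - B - G at 25 min.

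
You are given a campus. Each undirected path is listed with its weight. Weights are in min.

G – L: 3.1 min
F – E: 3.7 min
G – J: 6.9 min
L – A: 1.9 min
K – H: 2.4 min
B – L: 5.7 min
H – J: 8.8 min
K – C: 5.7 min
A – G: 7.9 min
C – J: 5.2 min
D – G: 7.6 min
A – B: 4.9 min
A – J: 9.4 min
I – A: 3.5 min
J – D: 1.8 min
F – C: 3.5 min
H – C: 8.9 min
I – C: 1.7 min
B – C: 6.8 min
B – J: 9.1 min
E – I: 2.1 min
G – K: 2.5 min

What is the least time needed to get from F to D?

Compare a few routes:
F - C - I - A - J - D: 3.5+1.7+3.5+9.4+1.8 = 19.9
F - E - I - C - J - D: 3.7+2.1+1.7+5.2+1.8 = 14.5
F - C - J - D: 3.5+5.2+1.8 = 10.5
F - C - K - G - D: 3.5+5.7+2.5+7.6 = 19.3
Cheapest is F - C - J - D at 10.5 min.

10.5 min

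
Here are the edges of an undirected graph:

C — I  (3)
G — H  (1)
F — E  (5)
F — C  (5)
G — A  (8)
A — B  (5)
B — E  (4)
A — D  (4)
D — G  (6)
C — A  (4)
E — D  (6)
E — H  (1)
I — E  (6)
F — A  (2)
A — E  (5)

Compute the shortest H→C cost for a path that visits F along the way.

Best H to F: H → E → F costing 6
Best F to C: F → C costing 5
Total via F: 6 + 5 = 11.

11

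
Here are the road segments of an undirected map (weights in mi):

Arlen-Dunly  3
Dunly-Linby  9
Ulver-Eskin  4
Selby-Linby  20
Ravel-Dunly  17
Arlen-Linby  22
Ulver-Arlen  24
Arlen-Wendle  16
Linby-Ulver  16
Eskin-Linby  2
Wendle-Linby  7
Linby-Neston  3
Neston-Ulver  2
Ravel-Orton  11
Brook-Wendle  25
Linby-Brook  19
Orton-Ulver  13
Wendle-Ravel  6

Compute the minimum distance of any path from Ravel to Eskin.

15 mi

Shortest distances from Ravel:
Ravel: 0
Wendle: 6  (via Ravel)
Orton: 11  (via Ravel)
Linby: 13  (via Wendle)
Eskin: 15  (via Linby)
Shortest route: Ravel–Wendle–Linby–Eskin = 15 mi.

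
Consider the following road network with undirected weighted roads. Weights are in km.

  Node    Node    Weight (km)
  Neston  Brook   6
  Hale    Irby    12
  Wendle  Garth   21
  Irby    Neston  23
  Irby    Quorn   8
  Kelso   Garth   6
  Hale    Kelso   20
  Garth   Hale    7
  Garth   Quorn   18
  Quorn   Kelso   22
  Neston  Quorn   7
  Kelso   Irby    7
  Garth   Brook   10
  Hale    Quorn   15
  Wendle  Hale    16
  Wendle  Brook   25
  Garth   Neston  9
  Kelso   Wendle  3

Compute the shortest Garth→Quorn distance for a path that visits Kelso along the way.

Best Garth to Kelso: Garth → Kelso costing 6
Shortest Kelso→Quorn: Kelso → Irby → Quorn = 15
Total via Kelso: 6 + 15 = 21 km.

21 km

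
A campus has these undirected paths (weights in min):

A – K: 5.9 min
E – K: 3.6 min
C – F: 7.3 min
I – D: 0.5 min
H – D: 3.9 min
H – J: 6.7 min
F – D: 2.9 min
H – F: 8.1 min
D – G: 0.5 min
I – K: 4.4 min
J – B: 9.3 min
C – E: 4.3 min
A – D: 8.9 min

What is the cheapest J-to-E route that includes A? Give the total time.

29 min

Best J to A: J → H → D → A costing 19.5
Shortest A→E: A → K → E = 9.5
Total via A: 19.5 + 9.5 = 29 min.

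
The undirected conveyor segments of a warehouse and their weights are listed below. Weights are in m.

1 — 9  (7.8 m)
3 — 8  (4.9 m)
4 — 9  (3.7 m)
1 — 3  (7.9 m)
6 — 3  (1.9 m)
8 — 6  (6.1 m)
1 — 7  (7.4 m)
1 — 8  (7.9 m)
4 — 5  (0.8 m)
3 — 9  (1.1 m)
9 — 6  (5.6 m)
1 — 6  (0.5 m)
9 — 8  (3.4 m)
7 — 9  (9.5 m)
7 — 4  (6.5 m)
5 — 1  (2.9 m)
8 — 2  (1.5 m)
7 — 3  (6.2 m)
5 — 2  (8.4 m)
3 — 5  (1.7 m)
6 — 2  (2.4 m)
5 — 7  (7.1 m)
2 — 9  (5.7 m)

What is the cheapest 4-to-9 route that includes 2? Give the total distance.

11.5 m

Best 4 to 2: 4–5–1–6–2 costing 6.6
Best 2 to 9: 2–8–9 costing 4.9
Total via 2: 6.6 + 4.9 = 11.5 m.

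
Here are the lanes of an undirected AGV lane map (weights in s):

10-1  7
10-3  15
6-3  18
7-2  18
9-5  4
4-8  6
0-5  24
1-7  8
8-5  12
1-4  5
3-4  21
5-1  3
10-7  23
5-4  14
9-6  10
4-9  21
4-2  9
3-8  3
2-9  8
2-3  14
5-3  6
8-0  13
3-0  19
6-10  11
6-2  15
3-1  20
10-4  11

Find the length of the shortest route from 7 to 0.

Shortest distances from 7:
7: 0
1: 8  (via 7)
5: 11  (via 1)
4: 13  (via 1)
9: 15  (via 5)
10: 15  (via 1)
3: 17  (via 5)
2: 18  (via 7)
8: 19  (via 4)
6: 25  (via 9)
0: 32  (via 8)
Shortest route: 7–1–4–8–0 = 32 s.

32 s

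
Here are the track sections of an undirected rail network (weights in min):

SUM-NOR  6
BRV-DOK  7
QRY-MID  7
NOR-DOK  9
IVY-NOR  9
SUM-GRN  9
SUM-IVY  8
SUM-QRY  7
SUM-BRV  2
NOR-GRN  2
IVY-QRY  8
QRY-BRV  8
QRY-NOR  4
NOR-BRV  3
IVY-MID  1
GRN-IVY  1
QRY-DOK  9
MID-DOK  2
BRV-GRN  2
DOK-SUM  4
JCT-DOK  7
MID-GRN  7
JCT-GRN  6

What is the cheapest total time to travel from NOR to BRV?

Shortest distances from NOR:
NOR: 0
GRN: 2  (via NOR)
IVY: 3  (via GRN)
BRV: 3  (via NOR)
Shortest route: NOR–BRV = 3 min.

3 min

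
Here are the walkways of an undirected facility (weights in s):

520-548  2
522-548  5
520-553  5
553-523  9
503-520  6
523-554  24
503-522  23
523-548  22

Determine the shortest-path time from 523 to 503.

20 s

Running Dijkstra from 523:
523: 0
553: 9  (via 523)
520: 14  (via 553)
548: 16  (via 520)
503: 20  (via 520)
Shortest route: 523 → 553 → 520 → 503 = 20 s.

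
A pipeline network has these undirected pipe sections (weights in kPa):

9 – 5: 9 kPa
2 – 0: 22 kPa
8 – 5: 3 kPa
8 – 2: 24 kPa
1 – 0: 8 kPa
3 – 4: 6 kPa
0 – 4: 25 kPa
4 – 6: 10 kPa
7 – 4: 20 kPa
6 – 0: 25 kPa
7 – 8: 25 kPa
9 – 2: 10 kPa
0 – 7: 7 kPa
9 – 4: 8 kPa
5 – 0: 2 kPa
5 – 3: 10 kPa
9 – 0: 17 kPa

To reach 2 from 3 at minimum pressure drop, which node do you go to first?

4

Compare a few routes:
3 → 4 → 9 → 2: 6+8+10 = 24
3 → 5 → 9 → 2: 10+9+10 = 29
Cheapest is 3 → 4 → 9 → 2 at 24 kPa.
So from 3 the first move is to 4.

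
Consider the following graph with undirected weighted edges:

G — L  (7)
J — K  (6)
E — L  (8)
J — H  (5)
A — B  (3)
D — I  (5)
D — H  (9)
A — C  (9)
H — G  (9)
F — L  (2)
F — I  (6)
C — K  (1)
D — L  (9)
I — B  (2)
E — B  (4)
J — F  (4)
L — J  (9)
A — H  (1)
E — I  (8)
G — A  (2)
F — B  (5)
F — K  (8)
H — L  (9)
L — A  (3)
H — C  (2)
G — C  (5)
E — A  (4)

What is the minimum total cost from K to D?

Shortest distances from K:
K: 0
C: 1  (via K)
H: 3  (via C)
A: 4  (via H)
G: 6  (via C)
J: 6  (via K)
B: 7  (via A)
L: 7  (via A)
E: 8  (via A)
F: 8  (via K)
I: 9  (via B)
D: 12  (via H)
Shortest route: K–C–H–D = 12.

12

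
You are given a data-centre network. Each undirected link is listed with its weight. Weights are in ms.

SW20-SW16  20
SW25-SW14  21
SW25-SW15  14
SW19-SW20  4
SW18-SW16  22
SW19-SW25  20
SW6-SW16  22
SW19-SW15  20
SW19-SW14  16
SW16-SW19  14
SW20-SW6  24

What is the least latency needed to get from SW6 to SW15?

Enumerating some paths:
SW6–SW16–SW19–SW15: 22+14+20 = 56
SW6–SW20–SW19–SW25–SW15: 24+4+20+14 = 62
SW6–SW20–SW19–SW15: 24+4+20 = 48
SW6–SW16–SW20–SW19–SW15: 22+20+4+20 = 66
The minimum is 48 ms via SW6–SW20–SW19–SW15.

48 ms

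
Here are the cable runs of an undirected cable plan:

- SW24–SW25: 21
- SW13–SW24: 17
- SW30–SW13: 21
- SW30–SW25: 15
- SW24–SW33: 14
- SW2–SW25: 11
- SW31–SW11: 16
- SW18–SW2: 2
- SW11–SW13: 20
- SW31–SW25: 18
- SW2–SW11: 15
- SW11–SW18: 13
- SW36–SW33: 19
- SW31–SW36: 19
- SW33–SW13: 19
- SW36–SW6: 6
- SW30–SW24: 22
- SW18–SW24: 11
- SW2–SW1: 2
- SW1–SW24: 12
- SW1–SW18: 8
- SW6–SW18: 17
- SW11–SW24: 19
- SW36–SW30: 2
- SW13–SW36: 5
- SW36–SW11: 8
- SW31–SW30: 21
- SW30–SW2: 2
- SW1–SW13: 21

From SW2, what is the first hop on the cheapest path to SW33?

Enumerating some paths:
SW2 - SW30 - SW36 - SW33: 2+2+19 = 23
SW2 - SW1 - SW24 - SW33: 2+12+14 = 28
SW2 - SW18 - SW24 - SW33: 2+11+14 = 27
SW2 - SW30 - SW36 - SW13 - SW33: 2+2+5+19 = 28
The minimum is 23 via SW2 - SW30 - SW36 - SW33.
So from SW2 the first move is to SW30.

SW30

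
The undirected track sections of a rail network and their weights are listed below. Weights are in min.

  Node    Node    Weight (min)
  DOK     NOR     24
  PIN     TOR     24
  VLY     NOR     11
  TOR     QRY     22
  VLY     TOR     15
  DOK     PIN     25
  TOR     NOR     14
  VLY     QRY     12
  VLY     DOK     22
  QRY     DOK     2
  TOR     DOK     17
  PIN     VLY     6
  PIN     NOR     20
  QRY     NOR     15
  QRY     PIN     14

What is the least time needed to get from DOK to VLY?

Running Dijkstra from DOK:
DOK: 0
QRY: 2  (via DOK)
VLY: 14  (via QRY)
Shortest route: DOK → QRY → VLY = 14 min.

14 min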